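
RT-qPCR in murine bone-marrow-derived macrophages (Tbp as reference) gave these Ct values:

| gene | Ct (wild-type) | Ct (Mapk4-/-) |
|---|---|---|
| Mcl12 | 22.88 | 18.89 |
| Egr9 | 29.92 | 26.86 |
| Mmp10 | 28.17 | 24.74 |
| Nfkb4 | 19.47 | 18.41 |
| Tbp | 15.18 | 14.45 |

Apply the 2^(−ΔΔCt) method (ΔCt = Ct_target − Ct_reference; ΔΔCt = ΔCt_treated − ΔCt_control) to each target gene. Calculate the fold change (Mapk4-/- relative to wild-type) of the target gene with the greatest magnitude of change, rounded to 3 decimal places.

Mcl12: ΔΔCt = (18.89−14.45) − (22.88−15.18) = 4.44 − 7.70 = -3.26; fold change = 2^3.26 = 9.580
Egr9: ΔΔCt = (26.86−14.45) − (29.92−15.18) = 12.41 − 14.74 = -2.33; fold change = 2^2.33 = 5.028
Mmp10: ΔΔCt = (24.74−14.45) − (28.17−15.18) = 10.29 − 12.99 = -2.70; fold change = 2^2.70 = 6.498
Nfkb4: ΔΔCt = (18.41−14.45) − (19.47−15.18) = 3.96 − 4.29 = -0.33; fold change = 2^0.33 = 1.257
Mcl12 has the largest |ΔΔCt| = 3.26.

9.580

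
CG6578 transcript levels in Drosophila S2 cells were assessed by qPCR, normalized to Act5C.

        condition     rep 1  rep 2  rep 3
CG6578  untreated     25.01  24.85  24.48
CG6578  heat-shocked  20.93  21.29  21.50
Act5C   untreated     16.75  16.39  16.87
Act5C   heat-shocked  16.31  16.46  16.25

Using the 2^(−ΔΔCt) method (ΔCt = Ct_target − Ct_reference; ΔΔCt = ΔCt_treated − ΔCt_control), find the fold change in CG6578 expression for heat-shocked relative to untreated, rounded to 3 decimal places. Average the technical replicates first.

9.254

Mean Ct: CG6578 untreated 24.780; CG6578 heat-shocked 21.240; Act5C untreated 16.670; Act5C heat-shocked 16.340
ΔCt(untreated) = 24.780 − 16.670 = 8.110
ΔCt(heat-shocked) = 21.240 − 16.340 = 4.900
ΔΔCt = 4.900 − 8.110 = -3.210
Fold change = 2^(−(-3.210)) = 2^3.210 = 9.2535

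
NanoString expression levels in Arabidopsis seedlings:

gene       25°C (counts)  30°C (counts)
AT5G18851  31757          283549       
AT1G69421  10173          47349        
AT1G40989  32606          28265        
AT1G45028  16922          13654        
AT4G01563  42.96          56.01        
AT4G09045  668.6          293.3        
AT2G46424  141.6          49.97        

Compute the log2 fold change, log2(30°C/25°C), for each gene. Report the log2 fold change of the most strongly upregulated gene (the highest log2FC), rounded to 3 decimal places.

3.158

log2(283549/31757) = 3.158  (AT5G18851)
log2(47349/10173) = 2.219  (AT1G69421)
log2(28265/32606) = -0.206  (AT1G40989)
log2(13654/16922) = -0.310  (AT1G45028)
log2(56.01/42.96) = 0.383  (AT4G01563)
log2(293.3/668.6) = -1.189  (AT4G09045)
log2(49.97/141.6) = -1.503  (AT2G46424)
AT5G18851 is most strongly upregulated.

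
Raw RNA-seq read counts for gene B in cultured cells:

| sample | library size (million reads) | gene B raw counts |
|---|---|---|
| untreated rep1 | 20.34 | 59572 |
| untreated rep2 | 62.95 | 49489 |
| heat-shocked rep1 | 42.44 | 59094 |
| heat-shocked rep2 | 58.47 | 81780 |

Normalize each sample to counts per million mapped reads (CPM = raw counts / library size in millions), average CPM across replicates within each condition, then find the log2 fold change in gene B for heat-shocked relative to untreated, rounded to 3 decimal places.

-0.413

CPM(untreated rep1) = 59572 / 20.34 = 2928.8102
CPM(untreated rep2) = 49489 / 62.95 = 786.1636
CPM(heat-shocked rep1) = 59094 / 42.44 = 1392.4128
CPM(heat-shocked rep2) = 81780 / 58.47 = 1398.6660
mean CPM(untreated) = 1857.4869; mean CPM(heat-shocked) = 1395.5394
Fold change = 1395.5394 / 1857.4869 = 0.75131
log2(0.75131) = -0.4125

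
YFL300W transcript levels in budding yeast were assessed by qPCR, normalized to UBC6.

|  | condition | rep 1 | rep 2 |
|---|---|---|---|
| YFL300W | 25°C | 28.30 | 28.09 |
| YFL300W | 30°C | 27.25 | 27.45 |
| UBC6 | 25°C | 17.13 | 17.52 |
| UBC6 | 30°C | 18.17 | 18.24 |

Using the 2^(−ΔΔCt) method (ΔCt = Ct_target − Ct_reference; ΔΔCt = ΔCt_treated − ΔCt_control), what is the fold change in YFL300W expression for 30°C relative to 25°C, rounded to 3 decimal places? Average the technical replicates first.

Mean Ct: YFL300W 25°C 28.195; YFL300W 30°C 27.350; UBC6 25°C 17.325; UBC6 30°C 18.205
ΔCt(25°C) = 28.195 − 17.325 = 10.870
ΔCt(30°C) = 27.350 − 18.205 = 9.145
ΔΔCt = 9.145 − 10.870 = -1.725
Fold change = 2^(−(-1.725)) = 2^1.725 = 3.3058

3.306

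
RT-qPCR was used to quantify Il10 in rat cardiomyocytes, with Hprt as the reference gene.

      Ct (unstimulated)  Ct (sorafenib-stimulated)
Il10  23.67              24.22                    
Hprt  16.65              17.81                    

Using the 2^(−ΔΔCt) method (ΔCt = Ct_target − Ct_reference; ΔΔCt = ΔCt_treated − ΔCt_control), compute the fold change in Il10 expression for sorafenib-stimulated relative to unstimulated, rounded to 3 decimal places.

ΔCt(unstimulated) = 23.670 − 16.650 = 7.020
ΔCt(sorafenib-stimulated) = 24.220 − 17.810 = 6.410
ΔΔCt = 6.410 − 7.020 = -0.610
Fold change = 2^(−(-0.610)) = 2^0.610 = 1.5263

1.526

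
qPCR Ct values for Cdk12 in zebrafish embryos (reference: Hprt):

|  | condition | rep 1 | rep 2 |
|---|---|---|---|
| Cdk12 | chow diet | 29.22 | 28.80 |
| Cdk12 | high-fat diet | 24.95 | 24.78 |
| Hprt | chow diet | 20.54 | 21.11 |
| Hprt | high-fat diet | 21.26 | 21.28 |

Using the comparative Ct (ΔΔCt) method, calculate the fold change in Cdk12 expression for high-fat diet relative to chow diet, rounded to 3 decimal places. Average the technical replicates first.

24.084

Mean Ct: Cdk12 chow diet 29.010; Cdk12 high-fat diet 24.865; Hprt chow diet 20.825; Hprt high-fat diet 21.270
ΔCt(chow diet) = 29.010 − 20.825 = 8.185
ΔCt(high-fat diet) = 24.865 − 21.270 = 3.595
ΔΔCt = 3.595 − 8.185 = -4.590
Fold change = 2^(−(-4.590)) = 2^4.590 = 24.0839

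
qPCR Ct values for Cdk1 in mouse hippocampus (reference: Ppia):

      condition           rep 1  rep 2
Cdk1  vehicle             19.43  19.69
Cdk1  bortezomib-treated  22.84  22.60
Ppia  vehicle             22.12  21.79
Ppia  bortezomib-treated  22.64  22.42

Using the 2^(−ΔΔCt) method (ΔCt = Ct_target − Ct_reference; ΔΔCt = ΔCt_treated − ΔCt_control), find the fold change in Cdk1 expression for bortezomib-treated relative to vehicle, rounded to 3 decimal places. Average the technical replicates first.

0.167

Mean Ct: Cdk1 vehicle 19.560; Cdk1 bortezomib-treated 22.720; Ppia vehicle 21.955; Ppia bortezomib-treated 22.530
ΔCt(vehicle) = 19.560 − 21.955 = -2.395
ΔCt(bortezomib-treated) = 22.720 − 22.530 = 0.190
ΔΔCt = 0.190 − (-2.395) = 2.585
Fold change = 2^(−2.585) = 0.1667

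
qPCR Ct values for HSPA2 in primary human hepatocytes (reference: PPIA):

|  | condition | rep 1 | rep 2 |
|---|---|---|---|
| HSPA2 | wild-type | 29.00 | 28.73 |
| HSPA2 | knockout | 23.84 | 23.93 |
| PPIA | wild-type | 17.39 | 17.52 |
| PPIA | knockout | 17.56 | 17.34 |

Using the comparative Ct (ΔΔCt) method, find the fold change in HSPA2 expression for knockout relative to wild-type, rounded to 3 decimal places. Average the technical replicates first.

31.450

Mean Ct: HSPA2 wild-type 28.865; HSPA2 knockout 23.885; PPIA wild-type 17.455; PPIA knockout 17.450
ΔCt(wild-type) = 28.865 − 17.455 = 11.410
ΔCt(knockout) = 23.885 − 17.450 = 6.435
ΔΔCt = 6.435 − 11.410 = -4.975
Fold change = 2^(−(-4.975)) = 2^4.975 = 31.4503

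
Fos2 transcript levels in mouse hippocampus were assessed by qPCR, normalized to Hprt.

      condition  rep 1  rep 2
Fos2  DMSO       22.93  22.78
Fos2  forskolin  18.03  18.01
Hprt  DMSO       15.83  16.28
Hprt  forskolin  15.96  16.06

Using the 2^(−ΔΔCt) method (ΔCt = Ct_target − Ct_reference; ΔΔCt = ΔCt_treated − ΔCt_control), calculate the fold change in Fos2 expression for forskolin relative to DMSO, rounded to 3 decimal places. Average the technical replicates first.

Mean Ct: Fos2 DMSO 22.855; Fos2 forskolin 18.020; Hprt DMSO 16.055; Hprt forskolin 16.010
ΔCt(DMSO) = 22.855 − 16.055 = 6.800
ΔCt(forskolin) = 18.020 − 16.010 = 2.010
ΔΔCt = 2.010 − 6.800 = -4.790
Fold change = 2^(−(-4.790)) = 2^4.790 = 27.6652

27.665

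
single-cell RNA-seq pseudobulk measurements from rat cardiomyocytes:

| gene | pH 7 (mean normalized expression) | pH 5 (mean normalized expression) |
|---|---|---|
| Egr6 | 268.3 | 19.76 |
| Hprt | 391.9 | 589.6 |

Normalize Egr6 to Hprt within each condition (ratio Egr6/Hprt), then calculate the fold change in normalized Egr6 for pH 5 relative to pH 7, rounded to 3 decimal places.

Egr6/Hprt (pH 7) = 268.3 / 391.9 = 0.68461
Egr6/Hprt (pH 5) = 19.76 / 589.6 = 0.033514
Fold change = 0.033514 / 0.68461 = 0.0490

0.049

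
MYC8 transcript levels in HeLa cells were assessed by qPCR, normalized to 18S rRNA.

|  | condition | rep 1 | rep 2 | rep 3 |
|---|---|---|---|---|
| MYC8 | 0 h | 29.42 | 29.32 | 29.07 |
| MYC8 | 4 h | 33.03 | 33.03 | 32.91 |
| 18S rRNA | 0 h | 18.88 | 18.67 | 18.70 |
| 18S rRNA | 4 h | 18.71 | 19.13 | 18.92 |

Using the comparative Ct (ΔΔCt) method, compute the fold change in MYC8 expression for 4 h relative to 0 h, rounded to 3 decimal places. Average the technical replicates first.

Mean Ct: MYC8 0 h 29.270; MYC8 4 h 32.990; 18S rRNA 0 h 18.750; 18S rRNA 4 h 18.920
ΔCt(0 h) = 29.270 − 18.750 = 10.520
ΔCt(4 h) = 32.990 − 18.920 = 14.070
ΔΔCt = 14.070 − 10.520 = 3.550
Fold change = 2^(−3.550) = 0.0854

0.085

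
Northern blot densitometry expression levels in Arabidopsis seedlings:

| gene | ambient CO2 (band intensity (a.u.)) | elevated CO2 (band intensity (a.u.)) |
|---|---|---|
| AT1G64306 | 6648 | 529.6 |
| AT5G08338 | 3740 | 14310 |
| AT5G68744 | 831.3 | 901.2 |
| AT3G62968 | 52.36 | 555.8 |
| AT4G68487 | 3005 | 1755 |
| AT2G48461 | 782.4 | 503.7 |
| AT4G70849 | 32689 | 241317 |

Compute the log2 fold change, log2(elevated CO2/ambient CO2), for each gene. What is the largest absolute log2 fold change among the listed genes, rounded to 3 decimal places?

log2(529.6/6648) = -3.650  (AT1G64306)
log2(14310/3740) = 1.936  (AT5G08338)
log2(901.2/831.3) = 0.116  (AT5G68744)
log2(555.8/52.36) = 3.408  (AT3G62968)
log2(1755/3005) = -0.776  (AT4G68487)
log2(503.7/782.4) = -0.635  (AT2G48461)
log2(241317/32689) = 2.884  (AT4G70849)
The largest magnitude belongs to AT1G64306.

3.650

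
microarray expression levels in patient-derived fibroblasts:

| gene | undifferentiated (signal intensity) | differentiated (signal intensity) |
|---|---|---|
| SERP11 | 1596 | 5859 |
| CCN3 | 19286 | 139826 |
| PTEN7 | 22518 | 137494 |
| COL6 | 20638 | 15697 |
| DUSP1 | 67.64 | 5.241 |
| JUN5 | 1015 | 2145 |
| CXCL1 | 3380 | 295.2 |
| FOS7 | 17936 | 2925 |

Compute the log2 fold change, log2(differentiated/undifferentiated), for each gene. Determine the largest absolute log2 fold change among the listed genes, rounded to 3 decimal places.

log2(5859/1596) = 1.876  (SERP11)
log2(139826/19286) = 2.858  (CCN3)
log2(137494/22518) = 2.610  (PTEN7)
log2(15697/20638) = -0.395  (COL6)
log2(5.241/67.64) = -3.690  (DUSP1)
log2(2145/1015) = 1.079  (JUN5)
log2(295.2/3380) = -3.517  (CXCL1)
log2(2925/17936) = -2.616  (FOS7)
The largest magnitude belongs to DUSP1.

3.690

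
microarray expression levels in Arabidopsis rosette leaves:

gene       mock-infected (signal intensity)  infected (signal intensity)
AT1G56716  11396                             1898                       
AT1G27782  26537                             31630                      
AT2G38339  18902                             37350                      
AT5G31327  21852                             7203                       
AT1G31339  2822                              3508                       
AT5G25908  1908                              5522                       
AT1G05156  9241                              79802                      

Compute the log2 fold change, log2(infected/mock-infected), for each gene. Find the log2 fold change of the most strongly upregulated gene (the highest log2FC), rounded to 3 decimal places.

3.110

log2(1898/11396) = -2.586  (AT1G56716)
log2(31630/26537) = 0.253  (AT1G27782)
log2(37350/18902) = 0.983  (AT2G38339)
log2(7203/21852) = -1.601  (AT5G31327)
log2(3508/2822) = 0.314  (AT1G31339)
log2(5522/1908) = 1.533  (AT5G25908)
log2(79802/9241) = 3.110  (AT1G05156)
AT1G05156 is most strongly upregulated.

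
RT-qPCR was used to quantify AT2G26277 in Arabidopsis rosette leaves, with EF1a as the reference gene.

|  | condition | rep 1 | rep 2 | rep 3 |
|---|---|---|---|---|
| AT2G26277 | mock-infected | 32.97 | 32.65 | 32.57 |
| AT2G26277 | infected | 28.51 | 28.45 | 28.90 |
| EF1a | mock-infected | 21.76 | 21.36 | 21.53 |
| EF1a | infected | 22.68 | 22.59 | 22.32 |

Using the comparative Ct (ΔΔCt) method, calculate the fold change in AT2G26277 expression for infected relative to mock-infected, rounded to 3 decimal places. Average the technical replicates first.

Mean Ct: AT2G26277 mock-infected 32.730; AT2G26277 infected 28.620; EF1a mock-infected 21.550; EF1a infected 22.530
ΔCt(mock-infected) = 32.730 − 21.550 = 11.180
ΔCt(infected) = 28.620 − 22.530 = 6.090
ΔΔCt = 6.090 − 11.180 = -5.090
Fold change = 2^(−(-5.090)) = 2^5.090 = 34.0598

34.060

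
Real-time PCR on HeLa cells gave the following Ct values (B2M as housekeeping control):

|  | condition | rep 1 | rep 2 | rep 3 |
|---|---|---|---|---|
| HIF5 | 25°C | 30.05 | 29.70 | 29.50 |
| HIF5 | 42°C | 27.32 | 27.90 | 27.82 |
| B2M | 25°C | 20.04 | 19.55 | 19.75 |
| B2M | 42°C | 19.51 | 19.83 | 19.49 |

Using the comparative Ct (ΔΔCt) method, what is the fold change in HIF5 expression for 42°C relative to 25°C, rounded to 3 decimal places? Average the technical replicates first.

Mean Ct: HIF5 25°C 29.750; HIF5 42°C 27.680; B2M 25°C 19.780; B2M 42°C 19.610
ΔCt(25°C) = 29.750 − 19.780 = 9.970
ΔCt(42°C) = 27.680 − 19.610 = 8.070
ΔΔCt = 8.070 − 9.970 = -1.900
Fold change = 2^(−(-1.900)) = 2^1.900 = 3.7321

3.732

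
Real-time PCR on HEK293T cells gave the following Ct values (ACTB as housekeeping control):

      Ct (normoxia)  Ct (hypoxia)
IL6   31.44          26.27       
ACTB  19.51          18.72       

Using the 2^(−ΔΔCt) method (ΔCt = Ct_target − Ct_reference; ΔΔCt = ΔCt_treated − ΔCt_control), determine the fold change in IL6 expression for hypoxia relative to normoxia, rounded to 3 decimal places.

20.821

ΔCt(normoxia) = 31.440 − 19.510 = 11.930
ΔCt(hypoxia) = 26.270 − 18.720 = 7.550
ΔΔCt = 7.550 − 11.930 = -4.380
Fold change = 2^(−(-4.380)) = 2^4.380 = 20.8215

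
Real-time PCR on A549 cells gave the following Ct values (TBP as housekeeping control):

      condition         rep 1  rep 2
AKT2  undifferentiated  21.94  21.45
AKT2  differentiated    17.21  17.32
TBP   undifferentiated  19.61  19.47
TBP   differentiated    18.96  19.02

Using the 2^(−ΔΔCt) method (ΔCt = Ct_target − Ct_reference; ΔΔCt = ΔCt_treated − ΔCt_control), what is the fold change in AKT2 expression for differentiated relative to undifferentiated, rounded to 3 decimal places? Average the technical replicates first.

Mean Ct: AKT2 undifferentiated 21.695; AKT2 differentiated 17.265; TBP undifferentiated 19.540; TBP differentiated 18.990
ΔCt(undifferentiated) = 21.695 − 19.540 = 2.155
ΔCt(differentiated) = 17.265 − 18.990 = -1.725
ΔΔCt = -1.725 − 2.155 = -3.880
Fold change = 2^(−(-3.880)) = 2^3.880 = 14.7230

14.723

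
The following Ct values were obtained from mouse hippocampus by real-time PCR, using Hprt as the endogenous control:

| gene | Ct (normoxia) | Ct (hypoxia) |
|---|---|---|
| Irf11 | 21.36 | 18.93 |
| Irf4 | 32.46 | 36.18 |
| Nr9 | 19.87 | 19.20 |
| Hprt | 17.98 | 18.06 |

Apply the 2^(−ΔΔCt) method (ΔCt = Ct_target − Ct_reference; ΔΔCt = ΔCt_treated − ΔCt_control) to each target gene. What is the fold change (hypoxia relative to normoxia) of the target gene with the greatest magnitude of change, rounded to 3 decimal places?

0.080

Irf11: ΔΔCt = (18.93−18.06) − (21.36−17.98) = 0.87 − 3.38 = -2.51; fold change = 2^2.51 = 5.696
Irf4: ΔΔCt = (36.18−18.06) − (32.46−17.98) = 18.12 − 14.48 = 3.64; fold change = 2^-3.64 = 0.080
Nr9: ΔΔCt = (19.20−18.06) − (19.87−17.98) = 1.14 − 1.89 = -0.75; fold change = 2^0.75 = 1.682
Irf4 has the largest |ΔΔCt| = 3.64.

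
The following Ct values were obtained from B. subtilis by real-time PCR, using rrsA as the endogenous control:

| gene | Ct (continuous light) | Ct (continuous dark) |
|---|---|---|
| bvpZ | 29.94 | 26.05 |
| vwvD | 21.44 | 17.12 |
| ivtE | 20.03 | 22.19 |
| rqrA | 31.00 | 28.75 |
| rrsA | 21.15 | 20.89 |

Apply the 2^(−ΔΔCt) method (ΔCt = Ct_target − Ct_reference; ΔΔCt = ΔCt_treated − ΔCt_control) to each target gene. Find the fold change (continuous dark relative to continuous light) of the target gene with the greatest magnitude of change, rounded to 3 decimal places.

16.679

bvpZ: ΔΔCt = (26.05−20.89) − (29.94−21.15) = 5.16 − 8.79 = -3.63; fold change = 2^3.63 = 12.381
vwvD: ΔΔCt = (17.12−20.89) − (21.44−21.15) = -3.77 − 0.29 = -4.06; fold change = 2^4.06 = 16.679
ivtE: ΔΔCt = (22.19−20.89) − (20.03−21.15) = 1.30 − (-1.12) = 2.42; fold change = 2^-2.42 = 0.187
rqrA: ΔΔCt = (28.75−20.89) − (31.00−21.15) = 7.86 − 9.85 = -1.99; fold change = 2^1.99 = 3.972
vwvD has the largest |ΔΔCt| = 4.06.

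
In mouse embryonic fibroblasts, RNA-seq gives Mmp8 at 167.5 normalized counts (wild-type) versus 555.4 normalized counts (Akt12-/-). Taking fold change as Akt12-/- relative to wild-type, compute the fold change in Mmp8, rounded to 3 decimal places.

Fold change = 555.4 / 167.5 = 3.3158
Mmp8 is upregulated.

3.316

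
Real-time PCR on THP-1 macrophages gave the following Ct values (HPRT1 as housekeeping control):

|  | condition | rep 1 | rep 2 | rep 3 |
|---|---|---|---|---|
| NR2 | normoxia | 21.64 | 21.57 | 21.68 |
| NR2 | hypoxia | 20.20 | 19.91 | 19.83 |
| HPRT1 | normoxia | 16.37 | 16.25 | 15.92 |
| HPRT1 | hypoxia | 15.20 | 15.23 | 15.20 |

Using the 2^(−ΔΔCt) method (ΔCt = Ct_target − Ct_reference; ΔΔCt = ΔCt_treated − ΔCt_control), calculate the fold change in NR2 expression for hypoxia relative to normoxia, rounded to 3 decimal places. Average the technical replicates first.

1.602

Mean Ct: NR2 normoxia 21.630; NR2 hypoxia 19.980; HPRT1 normoxia 16.180; HPRT1 hypoxia 15.210
ΔCt(normoxia) = 21.630 − 16.180 = 5.450
ΔCt(hypoxia) = 19.980 − 15.210 = 4.770
ΔΔCt = 4.770 − 5.450 = -0.680
Fold change = 2^(−(-0.680)) = 2^0.680 = 1.6021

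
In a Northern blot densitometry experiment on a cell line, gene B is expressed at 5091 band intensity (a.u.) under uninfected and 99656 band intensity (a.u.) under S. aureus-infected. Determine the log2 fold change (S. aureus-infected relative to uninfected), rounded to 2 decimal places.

Fold change = 99656 / 5091 = 19.5749
log2(19.5749) = 4.291

4.29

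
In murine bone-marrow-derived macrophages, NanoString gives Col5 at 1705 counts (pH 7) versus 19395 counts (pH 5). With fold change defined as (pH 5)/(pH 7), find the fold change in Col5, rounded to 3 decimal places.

11.375

Fold change = 19395 / 1705 = 11.3754
Col5 is upregulated.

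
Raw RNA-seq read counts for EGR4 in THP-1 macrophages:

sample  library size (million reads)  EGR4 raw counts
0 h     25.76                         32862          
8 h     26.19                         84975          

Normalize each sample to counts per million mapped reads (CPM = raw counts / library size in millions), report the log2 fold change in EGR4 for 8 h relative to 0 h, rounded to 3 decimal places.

CPM(0 h) = 32862 / 25.76 = 1275.6988
CPM(8 h) = 84975 / 26.19 = 3244.5590
Fold change = 3244.5590 / 1275.6988 = 2.54336
log2(2.54336) = 1.3467

1.347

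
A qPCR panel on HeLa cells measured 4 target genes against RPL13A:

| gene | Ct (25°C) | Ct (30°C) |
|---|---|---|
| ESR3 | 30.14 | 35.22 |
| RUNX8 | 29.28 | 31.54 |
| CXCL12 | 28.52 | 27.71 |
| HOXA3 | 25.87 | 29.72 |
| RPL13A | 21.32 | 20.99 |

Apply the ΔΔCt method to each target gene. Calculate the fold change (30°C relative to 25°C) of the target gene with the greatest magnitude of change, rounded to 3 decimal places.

0.024

ESR3: ΔΔCt = (35.22−20.99) − (30.14−21.32) = 14.23 − 8.82 = 5.41; fold change = 2^-5.41 = 0.024
RUNX8: ΔΔCt = (31.54−20.99) − (29.28−21.32) = 10.55 − 7.96 = 2.59; fold change = 2^-2.59 = 0.166
CXCL12: ΔΔCt = (27.71−20.99) − (28.52−21.32) = 6.72 − 7.20 = -0.48; fold change = 2^0.48 = 1.395
HOXA3: ΔΔCt = (29.72−20.99) − (25.87−21.32) = 8.73 − 4.55 = 4.18; fold change = 2^-4.18 = 0.055
ESR3 has the largest |ΔΔCt| = 5.41.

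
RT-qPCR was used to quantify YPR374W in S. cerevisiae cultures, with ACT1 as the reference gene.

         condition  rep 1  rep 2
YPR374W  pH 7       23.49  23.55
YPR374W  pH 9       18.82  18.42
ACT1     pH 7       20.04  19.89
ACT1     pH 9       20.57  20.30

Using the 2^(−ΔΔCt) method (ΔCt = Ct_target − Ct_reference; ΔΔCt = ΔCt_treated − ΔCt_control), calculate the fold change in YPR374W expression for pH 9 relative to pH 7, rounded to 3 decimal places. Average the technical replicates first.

Mean Ct: YPR374W pH 7 23.520; YPR374W pH 9 18.620; ACT1 pH 7 19.965; ACT1 pH 9 20.435
ΔCt(pH 7) = 23.520 − 19.965 = 3.555
ΔCt(pH 9) = 18.620 − 20.435 = -1.815
ΔΔCt = -1.815 − 3.555 = -5.370
Fold change = 2^(−(-5.370)) = 2^5.370 = 41.3553

41.355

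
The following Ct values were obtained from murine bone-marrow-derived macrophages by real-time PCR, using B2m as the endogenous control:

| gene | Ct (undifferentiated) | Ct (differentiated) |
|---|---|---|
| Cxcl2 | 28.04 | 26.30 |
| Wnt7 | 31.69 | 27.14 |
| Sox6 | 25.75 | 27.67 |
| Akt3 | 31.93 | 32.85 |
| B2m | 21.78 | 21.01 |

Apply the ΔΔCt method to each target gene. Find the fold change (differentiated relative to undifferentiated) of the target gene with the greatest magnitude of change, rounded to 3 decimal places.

Cxcl2: ΔΔCt = (26.30−21.01) − (28.04−21.78) = 5.29 − 6.26 = -0.97; fold change = 2^0.97 = 1.959
Wnt7: ΔΔCt = (27.14−21.01) − (31.69−21.78) = 6.13 − 9.91 = -3.78; fold change = 2^3.78 = 13.737
Sox6: ΔΔCt = (27.67−21.01) − (25.75−21.78) = 6.66 − 3.97 = 2.69; fold change = 2^-2.69 = 0.155
Akt3: ΔΔCt = (32.85−21.01) − (31.93−21.78) = 11.84 − 10.15 = 1.69; fold change = 2^-1.69 = 0.310
Wnt7 has the largest |ΔΔCt| = 3.78.

13.737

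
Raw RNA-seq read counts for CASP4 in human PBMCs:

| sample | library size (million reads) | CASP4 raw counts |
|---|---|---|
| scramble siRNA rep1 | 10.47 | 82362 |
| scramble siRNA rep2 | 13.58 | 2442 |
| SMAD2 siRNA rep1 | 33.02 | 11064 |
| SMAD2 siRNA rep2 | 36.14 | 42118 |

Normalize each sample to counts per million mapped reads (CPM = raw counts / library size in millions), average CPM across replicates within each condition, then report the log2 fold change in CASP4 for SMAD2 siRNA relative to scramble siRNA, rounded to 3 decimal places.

CPM(scramble siRNA rep1) = 82362 / 10.47 = 7866.4756
CPM(scramble siRNA rep2) = 2442 / 13.58 = 179.8233
CPM(SMAD2 siRNA rep1) = 11064 / 33.02 = 335.0697
CPM(SMAD2 siRNA rep2) = 42118 / 36.14 = 1165.4123
mean CPM(scramble siRNA) = 4023.1495; mean CPM(SMAD2 siRNA) = 750.2410
Fold change = 750.2410 / 4023.1495 = 0.18648
log2(0.18648) = -2.4229

-2.423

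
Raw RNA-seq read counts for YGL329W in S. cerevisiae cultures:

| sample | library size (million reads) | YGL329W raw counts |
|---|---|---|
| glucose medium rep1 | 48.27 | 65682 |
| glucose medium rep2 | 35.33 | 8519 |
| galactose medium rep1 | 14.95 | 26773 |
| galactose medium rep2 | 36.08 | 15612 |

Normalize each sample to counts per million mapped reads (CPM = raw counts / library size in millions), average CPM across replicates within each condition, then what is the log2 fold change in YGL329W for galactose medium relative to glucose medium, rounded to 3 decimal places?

0.473

CPM(glucose medium rep1) = 65682 / 48.27 = 1360.7209
CPM(glucose medium rep2) = 8519 / 35.33 = 241.1265
CPM(galactose medium rep1) = 26773 / 14.95 = 1790.8361
CPM(galactose medium rep2) = 15612 / 36.08 = 432.7051
mean CPM(glucose medium) = 800.9237; mean CPM(galactose medium) = 1111.7706
Fold change = 1111.7706 / 800.9237 = 1.38811
log2(1.38811) = 0.4731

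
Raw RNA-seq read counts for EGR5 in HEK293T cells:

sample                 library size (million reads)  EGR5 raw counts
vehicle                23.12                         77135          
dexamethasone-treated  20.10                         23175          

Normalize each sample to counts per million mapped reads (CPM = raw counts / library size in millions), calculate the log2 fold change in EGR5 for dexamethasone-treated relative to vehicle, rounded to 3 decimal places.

-1.533

CPM(vehicle) = 77135 / 23.12 = 3336.2889
CPM(dexamethasone-treated) = 23175 / 20.10 = 1152.9851
Fold change = 1152.9851 / 3336.2889 = 0.34559
log2(0.34559) = -1.5329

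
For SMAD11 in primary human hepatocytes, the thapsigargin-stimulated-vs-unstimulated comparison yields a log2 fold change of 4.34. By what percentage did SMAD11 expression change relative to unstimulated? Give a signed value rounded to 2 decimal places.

1925.21%

Fold change = 2^(4.34) = 20.2521
Percent change = (FC − 1) × 100% = (20.2521 − 1) × 100 = 1925.21%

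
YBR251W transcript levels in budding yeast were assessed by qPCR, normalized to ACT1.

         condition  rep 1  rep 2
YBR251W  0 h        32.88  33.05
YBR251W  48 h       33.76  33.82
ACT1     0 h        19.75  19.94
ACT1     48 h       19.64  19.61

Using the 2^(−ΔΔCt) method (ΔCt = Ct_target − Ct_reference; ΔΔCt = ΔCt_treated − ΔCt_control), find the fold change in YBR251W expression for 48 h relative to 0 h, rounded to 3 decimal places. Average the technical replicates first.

Mean Ct: YBR251W 0 h 32.965; YBR251W 48 h 33.790; ACT1 0 h 19.845; ACT1 48 h 19.625
ΔCt(0 h) = 32.965 − 19.845 = 13.120
ΔCt(48 h) = 33.790 − 19.625 = 14.165
ΔΔCt = 14.165 − 13.120 = 1.045
Fold change = 2^(−1.045) = 0.4846

0.485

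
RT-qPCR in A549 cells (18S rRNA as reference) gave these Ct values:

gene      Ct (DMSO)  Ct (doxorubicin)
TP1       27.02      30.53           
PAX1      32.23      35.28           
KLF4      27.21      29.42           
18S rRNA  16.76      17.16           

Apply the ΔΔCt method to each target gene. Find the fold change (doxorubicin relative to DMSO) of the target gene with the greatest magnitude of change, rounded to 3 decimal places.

TP1: ΔΔCt = (30.53−17.16) − (27.02−16.76) = 13.37 − 10.26 = 3.11; fold change = 2^-3.11 = 0.116
PAX1: ΔΔCt = (35.28−17.16) − (32.23−16.76) = 18.12 − 15.47 = 2.65; fold change = 2^-2.65 = 0.159
KLF4: ΔΔCt = (29.42−17.16) − (27.21−16.76) = 12.26 − 10.45 = 1.81; fold change = 2^-1.81 = 0.285
TP1 has the largest |ΔΔCt| = 3.11.

0.116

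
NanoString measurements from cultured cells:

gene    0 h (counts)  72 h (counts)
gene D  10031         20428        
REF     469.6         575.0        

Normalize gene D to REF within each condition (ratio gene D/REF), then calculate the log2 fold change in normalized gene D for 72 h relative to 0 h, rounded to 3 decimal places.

gene D/REF (0 h) = 10031 / 469.6 = 21.361
gene D/REF (72 h) = 20428 / 575.0 = 35.527
Fold change = 35.527 / 21.361 = 1.6632
log2(1.6632) = 0.7340

0.734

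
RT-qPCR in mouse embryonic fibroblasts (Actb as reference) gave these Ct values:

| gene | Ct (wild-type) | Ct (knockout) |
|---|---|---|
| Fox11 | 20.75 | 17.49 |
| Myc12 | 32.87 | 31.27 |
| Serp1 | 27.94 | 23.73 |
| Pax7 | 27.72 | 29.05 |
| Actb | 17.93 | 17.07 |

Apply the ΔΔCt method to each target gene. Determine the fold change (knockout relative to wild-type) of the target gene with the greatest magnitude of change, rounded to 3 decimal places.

10.196

Fox11: ΔΔCt = (17.49−17.07) − (20.75−17.93) = 0.42 − 2.82 = -2.40; fold change = 2^2.40 = 5.278
Myc12: ΔΔCt = (31.27−17.07) − (32.87−17.93) = 14.20 − 14.94 = -0.74; fold change = 2^0.74 = 1.670
Serp1: ΔΔCt = (23.73−17.07) − (27.94−17.93) = 6.66 − 10.01 = -3.35; fold change = 2^3.35 = 10.196
Pax7: ΔΔCt = (29.05−17.07) − (27.72−17.93) = 11.98 − 9.79 = 2.19; fold change = 2^-2.19 = 0.219
Serp1 has the largest |ΔΔCt| = 3.35.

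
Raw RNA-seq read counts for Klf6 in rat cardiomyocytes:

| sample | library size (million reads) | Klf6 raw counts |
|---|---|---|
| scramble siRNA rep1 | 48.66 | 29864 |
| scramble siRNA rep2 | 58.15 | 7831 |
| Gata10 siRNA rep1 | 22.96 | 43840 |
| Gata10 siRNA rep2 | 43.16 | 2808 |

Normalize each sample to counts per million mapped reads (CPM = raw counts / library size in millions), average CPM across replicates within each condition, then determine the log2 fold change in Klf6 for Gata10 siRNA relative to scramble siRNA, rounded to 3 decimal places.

1.400

CPM(scramble siRNA rep1) = 29864 / 48.66 = 613.7279
CPM(scramble siRNA rep2) = 7831 / 58.15 = 134.6690
CPM(Gata10 siRNA rep1) = 43840 / 22.96 = 1909.4077
CPM(Gata10 siRNA rep2) = 2808 / 43.16 = 65.0602
mean CPM(scramble siRNA) = 374.1984; mean CPM(Gata10 siRNA) = 987.2340
Fold change = 987.2340 / 374.1984 = 2.63826
log2(2.63826) = 1.3996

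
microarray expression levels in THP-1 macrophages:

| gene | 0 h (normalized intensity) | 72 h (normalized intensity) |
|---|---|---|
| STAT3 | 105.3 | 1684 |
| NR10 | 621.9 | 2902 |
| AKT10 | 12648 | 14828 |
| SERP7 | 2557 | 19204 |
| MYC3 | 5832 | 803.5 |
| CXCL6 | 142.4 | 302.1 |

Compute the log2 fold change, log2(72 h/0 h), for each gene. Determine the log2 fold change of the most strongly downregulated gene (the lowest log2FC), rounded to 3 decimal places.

log2(1684/105.3) = 3.999  (STAT3)
log2(2902/621.9) = 2.222  (NR10)
log2(14828/12648) = 0.229  (AKT10)
log2(19204/2557) = 2.909  (SERP7)
log2(803.5/5832) = -2.860  (MYC3)
log2(302.1/142.4) = 1.085  (CXCL6)
MYC3 is most strongly downregulated.

-2.860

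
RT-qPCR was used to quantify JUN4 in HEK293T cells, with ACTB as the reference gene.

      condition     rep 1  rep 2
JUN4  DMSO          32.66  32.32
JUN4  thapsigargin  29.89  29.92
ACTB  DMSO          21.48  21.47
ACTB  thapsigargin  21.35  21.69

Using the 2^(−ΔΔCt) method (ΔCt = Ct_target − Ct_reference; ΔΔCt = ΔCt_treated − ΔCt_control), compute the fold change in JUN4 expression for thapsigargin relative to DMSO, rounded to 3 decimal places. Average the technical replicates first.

Mean Ct: JUN4 DMSO 32.490; JUN4 thapsigargin 29.905; ACTB DMSO 21.475; ACTB thapsigargin 21.520
ΔCt(DMSO) = 32.490 − 21.475 = 11.015
ΔCt(thapsigargin) = 29.905 − 21.520 = 8.385
ΔΔCt = 8.385 − 11.015 = -2.630
Fold change = 2^(−(-2.630)) = 2^2.630 = 6.1903

6.190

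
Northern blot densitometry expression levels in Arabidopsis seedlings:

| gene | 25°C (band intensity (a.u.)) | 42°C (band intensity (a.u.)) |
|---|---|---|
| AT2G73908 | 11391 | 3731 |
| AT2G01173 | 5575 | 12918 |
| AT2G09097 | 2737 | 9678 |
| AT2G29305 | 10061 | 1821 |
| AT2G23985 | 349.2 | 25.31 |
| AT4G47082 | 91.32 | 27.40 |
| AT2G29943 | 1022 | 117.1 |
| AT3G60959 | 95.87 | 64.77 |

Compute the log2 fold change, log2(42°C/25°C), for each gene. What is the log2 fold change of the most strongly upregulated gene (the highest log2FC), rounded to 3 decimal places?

1.822

log2(3731/11391) = -1.610  (AT2G73908)
log2(12918/5575) = 1.212  (AT2G01173)
log2(9678/2737) = 1.822  (AT2G09097)
log2(1821/10061) = -2.466  (AT2G29305)
log2(25.31/349.2) = -3.786  (AT2G23985)
log2(27.40/91.32) = -1.737  (AT4G47082)
log2(117.1/1022) = -3.126  (AT2G29943)
log2(64.77/95.87) = -0.566  (AT3G60959)
AT2G09097 is most strongly upregulated.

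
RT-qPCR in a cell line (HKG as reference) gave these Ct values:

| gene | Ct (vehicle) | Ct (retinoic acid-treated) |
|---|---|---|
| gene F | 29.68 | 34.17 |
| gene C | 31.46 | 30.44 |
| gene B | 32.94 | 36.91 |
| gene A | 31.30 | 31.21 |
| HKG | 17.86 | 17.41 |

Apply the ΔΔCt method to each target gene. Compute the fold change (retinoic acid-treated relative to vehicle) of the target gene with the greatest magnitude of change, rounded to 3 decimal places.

gene F: ΔΔCt = (34.17−17.41) − (29.68−17.86) = 16.76 − 11.82 = 4.94; fold change = 2^-4.94 = 0.033
gene C: ΔΔCt = (30.44−17.41) − (31.46−17.86) = 13.03 − 13.60 = -0.57; fold change = 2^0.57 = 1.485
gene B: ΔΔCt = (36.91−17.41) − (32.94−17.86) = 19.50 − 15.08 = 4.42; fold change = 2^-4.42 = 0.047
gene A: ΔΔCt = (31.21−17.41) − (31.30−17.86) = 13.80 − 13.44 = 0.36; fold change = 2^-0.36 = 0.779
gene F has the largest |ΔΔCt| = 4.94.

0.033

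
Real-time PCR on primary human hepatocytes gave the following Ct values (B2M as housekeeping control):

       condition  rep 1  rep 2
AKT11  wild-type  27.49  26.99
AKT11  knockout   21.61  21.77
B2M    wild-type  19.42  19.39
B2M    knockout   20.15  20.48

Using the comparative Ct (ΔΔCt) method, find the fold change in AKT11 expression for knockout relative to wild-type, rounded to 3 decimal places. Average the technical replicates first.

Mean Ct: AKT11 wild-type 27.240; AKT11 knockout 21.690; B2M wild-type 19.405; B2M knockout 20.315
ΔCt(wild-type) = 27.240 − 19.405 = 7.835
ΔCt(knockout) = 21.690 − 20.315 = 1.375
ΔΔCt = 1.375 − 7.835 = -6.460
Fold change = 2^(−(-6.460)) = 2^6.460 = 88.0347

88.035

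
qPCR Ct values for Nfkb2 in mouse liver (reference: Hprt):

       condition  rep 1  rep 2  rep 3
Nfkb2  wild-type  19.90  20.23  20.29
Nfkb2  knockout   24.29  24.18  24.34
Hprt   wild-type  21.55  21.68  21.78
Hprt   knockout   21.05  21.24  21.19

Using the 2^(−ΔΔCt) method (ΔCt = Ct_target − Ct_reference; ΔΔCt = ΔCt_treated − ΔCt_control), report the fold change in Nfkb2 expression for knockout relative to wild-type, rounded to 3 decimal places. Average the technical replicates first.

0.040

Mean Ct: Nfkb2 wild-type 20.140; Nfkb2 knockout 24.270; Hprt wild-type 21.670; Hprt knockout 21.160
ΔCt(wild-type) = 20.140 − 21.670 = -1.530
ΔCt(knockout) = 24.270 − 21.160 = 3.110
ΔΔCt = 3.110 − (-1.530) = 4.640
Fold change = 2^(−4.640) = 0.0401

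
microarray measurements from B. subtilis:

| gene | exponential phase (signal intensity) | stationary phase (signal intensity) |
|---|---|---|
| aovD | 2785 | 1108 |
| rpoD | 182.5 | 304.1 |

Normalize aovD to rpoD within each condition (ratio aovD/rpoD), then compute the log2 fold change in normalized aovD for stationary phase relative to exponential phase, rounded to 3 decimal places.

aovD/rpoD (exponential phase) = 2785 / 182.5 = 15.26
aovD/rpoD (stationary phase) = 1108 / 304.1 = 3.6435
Fold change = 3.6435 / 15.26 = 0.2388
log2(0.2388) = -2.0664

-2.066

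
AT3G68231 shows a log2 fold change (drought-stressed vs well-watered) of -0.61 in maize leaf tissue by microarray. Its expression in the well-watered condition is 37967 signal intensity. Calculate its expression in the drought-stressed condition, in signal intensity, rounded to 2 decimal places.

Fold change = 2^(-0.61) = 0.6552
drought-stressed expression = 37967 × 0.6552 = 24875.85

24875.85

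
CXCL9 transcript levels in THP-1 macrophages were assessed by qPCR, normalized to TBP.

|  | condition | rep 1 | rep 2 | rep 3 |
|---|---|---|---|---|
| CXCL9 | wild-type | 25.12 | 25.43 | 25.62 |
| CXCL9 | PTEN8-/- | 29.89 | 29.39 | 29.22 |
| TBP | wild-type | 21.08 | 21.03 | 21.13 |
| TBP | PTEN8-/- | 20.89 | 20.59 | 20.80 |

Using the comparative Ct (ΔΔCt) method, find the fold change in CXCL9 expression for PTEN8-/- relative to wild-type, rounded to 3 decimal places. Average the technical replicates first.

0.046

Mean Ct: CXCL9 wild-type 25.390; CXCL9 PTEN8-/- 29.500; TBP wild-type 21.080; TBP PTEN8-/- 20.760
ΔCt(wild-type) = 25.390 − 21.080 = 4.310
ΔCt(PTEN8-/-) = 29.500 − 20.760 = 8.740
ΔΔCt = 8.740 − 4.310 = 4.430
Fold change = 2^(−4.430) = 0.0464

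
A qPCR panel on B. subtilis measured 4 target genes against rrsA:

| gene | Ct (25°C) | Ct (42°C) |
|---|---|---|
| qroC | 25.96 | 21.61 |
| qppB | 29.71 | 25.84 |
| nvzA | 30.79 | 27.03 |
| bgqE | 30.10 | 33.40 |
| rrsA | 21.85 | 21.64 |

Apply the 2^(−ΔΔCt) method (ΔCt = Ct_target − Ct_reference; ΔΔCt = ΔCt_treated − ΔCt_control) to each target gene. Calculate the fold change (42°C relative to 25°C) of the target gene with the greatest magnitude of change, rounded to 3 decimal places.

17.630

qroC: ΔΔCt = (21.61−21.64) − (25.96−21.85) = -0.03 − 4.11 = -4.14; fold change = 2^4.14 = 17.630
qppB: ΔΔCt = (25.84−21.64) − (29.71−21.85) = 4.20 − 7.86 = -3.66; fold change = 2^3.66 = 12.641
nvzA: ΔΔCt = (27.03−21.64) − (30.79−21.85) = 5.39 − 8.94 = -3.55; fold change = 2^3.55 = 11.713
bgqE: ΔΔCt = (33.40−21.64) − (30.10−21.85) = 11.76 − 8.25 = 3.51; fold change = 2^-3.51 = 0.088
qroC has the largest |ΔΔCt| = 4.14.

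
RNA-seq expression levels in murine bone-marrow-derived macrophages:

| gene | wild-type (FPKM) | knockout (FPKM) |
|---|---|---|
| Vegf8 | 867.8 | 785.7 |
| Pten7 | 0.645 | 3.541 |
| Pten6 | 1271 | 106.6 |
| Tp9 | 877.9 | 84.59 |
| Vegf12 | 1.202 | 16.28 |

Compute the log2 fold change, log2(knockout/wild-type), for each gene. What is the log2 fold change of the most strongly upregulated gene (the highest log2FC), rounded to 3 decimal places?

log2(785.7/867.8) = -0.143  (Vegf8)
log2(3.541/0.645) = 2.457  (Pten7)
log2(106.6/1271) = -3.576  (Pten6)
log2(84.59/877.9) = -3.375  (Tp9)
log2(16.28/1.202) = 3.760  (Vegf12)
Vegf12 is most strongly upregulated.

3.760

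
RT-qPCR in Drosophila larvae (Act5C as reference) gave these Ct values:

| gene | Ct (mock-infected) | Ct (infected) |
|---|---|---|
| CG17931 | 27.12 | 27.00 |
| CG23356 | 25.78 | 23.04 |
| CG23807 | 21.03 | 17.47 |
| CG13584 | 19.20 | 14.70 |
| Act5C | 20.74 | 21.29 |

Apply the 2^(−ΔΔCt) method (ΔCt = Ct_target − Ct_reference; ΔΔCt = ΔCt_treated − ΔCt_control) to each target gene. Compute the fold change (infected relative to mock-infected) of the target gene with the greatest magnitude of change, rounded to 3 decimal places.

CG17931: ΔΔCt = (27.00−21.29) − (27.12−20.74) = 5.71 − 6.38 = -0.67; fold change = 2^0.67 = 1.591
CG23356: ΔΔCt = (23.04−21.29) − (25.78−20.74) = 1.75 − 5.04 = -3.29; fold change = 2^3.29 = 9.781
CG23807: ΔΔCt = (17.47−21.29) − (21.03−20.74) = -3.82 − 0.29 = -4.11; fold change = 2^4.11 = 17.268
CG13584: ΔΔCt = (14.70−21.29) − (19.20−20.74) = -6.59 − (-1.54) = -5.05; fold change = 2^5.05 = 33.128
CG13584 has the largest |ΔΔCt| = 5.05.

33.128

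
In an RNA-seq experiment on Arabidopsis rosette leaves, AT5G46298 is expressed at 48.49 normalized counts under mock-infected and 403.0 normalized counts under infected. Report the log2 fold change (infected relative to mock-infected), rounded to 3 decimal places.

Fold change = 403.0 / 48.49 = 8.3110
log2(8.3110) = 3.0550

3.055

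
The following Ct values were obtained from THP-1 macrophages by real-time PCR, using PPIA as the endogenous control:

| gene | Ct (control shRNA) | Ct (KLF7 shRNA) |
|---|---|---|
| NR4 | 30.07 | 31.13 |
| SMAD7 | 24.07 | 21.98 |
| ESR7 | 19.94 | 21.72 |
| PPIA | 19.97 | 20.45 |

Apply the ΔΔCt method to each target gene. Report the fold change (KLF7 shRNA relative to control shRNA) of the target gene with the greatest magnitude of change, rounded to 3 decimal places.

NR4: ΔΔCt = (31.13−20.45) − (30.07−19.97) = 10.68 − 10.10 = 0.58; fold change = 2^-0.58 = 0.669
SMAD7: ΔΔCt = (21.98−20.45) − (24.07−19.97) = 1.53 − 4.10 = -2.57; fold change = 2^2.57 = 5.938
ESR7: ΔΔCt = (21.72−20.45) − (19.94−19.97) = 1.27 − (-0.03) = 1.30; fold change = 2^-1.30 = 0.406
SMAD7 has the largest |ΔΔCt| = 2.57.

5.938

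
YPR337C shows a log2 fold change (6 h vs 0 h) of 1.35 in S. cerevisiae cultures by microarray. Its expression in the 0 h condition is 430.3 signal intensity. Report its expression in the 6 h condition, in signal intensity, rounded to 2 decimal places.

Fold change = 2^(1.35) = 2.5491
6 h expression = 430.3 × 2.5491 = 1096.89

1096.89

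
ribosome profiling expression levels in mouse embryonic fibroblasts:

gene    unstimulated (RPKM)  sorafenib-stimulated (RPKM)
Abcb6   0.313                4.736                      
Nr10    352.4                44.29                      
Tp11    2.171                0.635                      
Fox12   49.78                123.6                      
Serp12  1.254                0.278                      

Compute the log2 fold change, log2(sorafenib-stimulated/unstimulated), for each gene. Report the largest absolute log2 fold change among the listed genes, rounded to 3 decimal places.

log2(4.736/0.313) = 3.919  (Abcb6)
log2(44.29/352.4) = -2.992  (Nr10)
log2(0.635/2.171) = -1.774  (Tp11)
log2(123.6/49.78) = 1.312  (Fox12)
log2(0.278/1.254) = -2.173  (Serp12)
The largest magnitude belongs to Abcb6.

3.919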